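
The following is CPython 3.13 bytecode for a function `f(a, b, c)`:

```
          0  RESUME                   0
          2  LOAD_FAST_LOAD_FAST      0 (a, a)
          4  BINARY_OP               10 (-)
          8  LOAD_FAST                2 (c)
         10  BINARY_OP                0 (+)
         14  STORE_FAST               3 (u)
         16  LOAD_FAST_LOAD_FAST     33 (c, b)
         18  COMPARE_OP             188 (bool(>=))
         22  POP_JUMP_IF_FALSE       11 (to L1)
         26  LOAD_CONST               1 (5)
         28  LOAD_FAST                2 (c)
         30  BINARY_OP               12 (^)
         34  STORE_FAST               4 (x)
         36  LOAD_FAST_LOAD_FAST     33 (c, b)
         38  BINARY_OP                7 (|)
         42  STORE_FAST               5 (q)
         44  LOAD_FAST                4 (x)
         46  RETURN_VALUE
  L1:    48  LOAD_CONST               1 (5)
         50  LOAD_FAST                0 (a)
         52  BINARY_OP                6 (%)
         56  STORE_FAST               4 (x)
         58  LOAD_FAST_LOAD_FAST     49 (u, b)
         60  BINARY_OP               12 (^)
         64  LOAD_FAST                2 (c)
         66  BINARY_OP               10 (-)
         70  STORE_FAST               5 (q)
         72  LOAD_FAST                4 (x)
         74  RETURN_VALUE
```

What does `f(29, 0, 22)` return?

LOAD_FAST_LOAD_FAST a,a → push 29,29. Stack: [29, 29]
BINARY_OP - → 29 - 29 = 0. Stack: [0]
LOAD_FAST c → push 22. Stack: [0, 22]
BINARY_OP + → 0 + 22 = 22. Stack: [22]
STORE_FAST u → u=22. Stack: []
LOAD_FAST_LOAD_FAST c,b → push 22,0. Stack: [22, 0]
COMPARE_OP bool(>=) → 22 vs 0 = True. Stack: [True]
POP_JUMP_IF_FALSE → pop True; no jump. Stack: []
LOAD_CONST → push 5. Stack: [5]
LOAD_FAST c → push 22. Stack: [5, 22]
BINARY_OP ^ → 5 ^ 22 = 19. Stack: [19]
STORE_FAST x → x=19. Stack: []
LOAD_FAST_LOAD_FAST c,b → push 22,0. Stack: [22, 0]
BINARY_OP | → 22 | 0 = 22. Stack: [22]
STORE_FAST q → q=22. Stack: []
LOAD_FAST x → push 19. Stack: [19]
RETURN_VALUE → return 19.

19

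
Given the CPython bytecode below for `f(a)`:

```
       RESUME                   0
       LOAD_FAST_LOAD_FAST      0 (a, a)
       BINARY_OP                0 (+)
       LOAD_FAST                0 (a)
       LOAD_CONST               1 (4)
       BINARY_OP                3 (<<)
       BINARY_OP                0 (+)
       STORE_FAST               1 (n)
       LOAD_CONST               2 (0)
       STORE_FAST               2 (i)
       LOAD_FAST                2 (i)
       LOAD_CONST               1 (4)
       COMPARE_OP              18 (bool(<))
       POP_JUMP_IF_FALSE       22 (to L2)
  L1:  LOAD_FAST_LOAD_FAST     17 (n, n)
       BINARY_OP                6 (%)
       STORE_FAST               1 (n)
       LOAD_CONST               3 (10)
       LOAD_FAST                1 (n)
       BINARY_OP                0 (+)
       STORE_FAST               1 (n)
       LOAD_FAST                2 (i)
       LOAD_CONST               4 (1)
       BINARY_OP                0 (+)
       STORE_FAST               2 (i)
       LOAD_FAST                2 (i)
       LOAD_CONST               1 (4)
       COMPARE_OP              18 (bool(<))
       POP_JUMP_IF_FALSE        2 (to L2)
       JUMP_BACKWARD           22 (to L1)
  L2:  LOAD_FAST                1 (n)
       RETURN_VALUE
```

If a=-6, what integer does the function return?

LOAD_FAST_LOAD_FAST a,a → push -6,-6
BINARY_OP + → -6 + -6 = -12
LOAD_FAST a → push -6
LOAD_CONST → push 4
BINARY_OP << → -6 << 4 = -96
BINARY_OP + → -12 + -96 = -108
STORE_FAST n → n=-108
LOAD_CONST → push 0
STORE_FAST i → i=0
LOAD_FAST i → push 0
LOAD_CONST → push 4
COMPARE_OP bool(<) → 0 vs 4 = True
POP_JUMP_IF_FALSE → pop True; no jump
LOAD_FAST_LOAD_FAST n,n → push -108,-108
BINARY_OP % → -108 % -108 = 0
STORE_FAST n → n=0
LOAD_CONST → push 10
LOAD_FAST n → push 0
BINARY_OP + → 10 + 0 = 10
STORE_FAST n → n=10
LOAD_FAST i → push 0
LOAD_CONST → push 1
BINARY_OP + → 0 + 1 = 1
STORE_FAST i → i=1
LOAD_FAST i → push 1
LOAD_CONST → push 4
COMPARE_OP bool(<) → 1 vs 4 = True
POP_JUMP_IF_FALSE → pop True; no jump
LOAD_FAST_LOAD_FAST n,n → push 10,10
BINARY_OP % → 10 % 10 = 0
STORE_FAST n → n=0
LOAD_CONST → push 10
LOAD_FAST n → push 0
BINARY_OP + → 10 + 0 = 10
STORE_FAST n → n=10
LOAD_FAST i → push 1
LOAD_CONST → push 1
BINARY_OP + → 1 + 1 = 2
STORE_FAST i → i=2
LOAD_FAST i → push 2
LOAD_CONST → push 4
COMPARE_OP bool(<) → 2 vs 4 = True
POP_JUMP_IF_FALSE → pop True; no jump
LOAD_FAST_LOAD_FAST n,n → push 10,10
BINARY_OP % → 10 % 10 = 0
STORE_FAST n → n=0
LOAD_CONST → push 10
LOAD_FAST n → push 0
BINARY_OP + → 10 + 0 = 10
STORE_FAST n → n=10
LOAD_FAST i → push 2
LOAD_CONST → push 1
BINARY_OP + → 2 + 1 = 3
STORE_FAST i → i=3
LOAD_FAST i → push 3
LOAD_CONST → push 4
COMPARE_OP bool(<) → 3 vs 4 = True
POP_JUMP_IF_FALSE → pop True; no jump
LOAD_FAST_LOAD_FAST n,n → push 10,10
BINARY_OP % → 10 % 10 = 0
STORE_FAST n → n=0
LOAD_CONST → push 10
LOAD_FAST n → push 0
BINARY_OP + → 10 + 0 = 10
STORE_FAST n → n=10
LOAD_FAST i → push 3
LOAD_CONST → push 1
BINARY_OP + → 3 + 1 = 4
STORE_FAST i → i=4
LOAD_FAST i → push 4
LOAD_CONST → push 4
COMPARE_OP bool(<) → 4 vs 4 = False
POP_JUMP_IF_FALSE → pop False; jump
LOAD_FAST n → push 10
RETURN_VALUE → return 10.

10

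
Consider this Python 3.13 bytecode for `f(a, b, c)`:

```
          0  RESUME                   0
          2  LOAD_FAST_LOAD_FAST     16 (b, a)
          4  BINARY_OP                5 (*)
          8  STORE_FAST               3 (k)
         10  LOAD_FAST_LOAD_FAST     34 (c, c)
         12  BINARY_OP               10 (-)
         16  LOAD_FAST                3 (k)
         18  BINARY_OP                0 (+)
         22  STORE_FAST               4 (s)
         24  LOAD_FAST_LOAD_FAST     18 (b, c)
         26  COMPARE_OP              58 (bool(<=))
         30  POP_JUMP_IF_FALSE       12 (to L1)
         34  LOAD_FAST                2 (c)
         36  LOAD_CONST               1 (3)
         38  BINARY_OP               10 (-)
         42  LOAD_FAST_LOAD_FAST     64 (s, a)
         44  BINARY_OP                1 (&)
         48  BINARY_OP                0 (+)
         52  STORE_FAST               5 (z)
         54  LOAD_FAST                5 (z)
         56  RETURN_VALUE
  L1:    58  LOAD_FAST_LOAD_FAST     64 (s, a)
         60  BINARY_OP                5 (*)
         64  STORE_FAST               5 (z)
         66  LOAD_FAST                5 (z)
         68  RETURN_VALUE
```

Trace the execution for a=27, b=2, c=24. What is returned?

LOAD_FAST_LOAD_FAST b,a → push 2,27. Stack: [2, 27]
BINARY_OP * → 2 * 27 = 54. Stack: [54]
STORE_FAST k → k=54. Stack: []
LOAD_FAST_LOAD_FAST c,c → push 24,24. Stack: [24, 24]
BINARY_OP - → 24 - 24 = 0. Stack: [0]
LOAD_FAST k → push 54. Stack: [0, 54]
BINARY_OP + → 0 + 54 = 54. Stack: [54]
STORE_FAST s → s=54. Stack: []
LOAD_FAST_LOAD_FAST b,c → push 2,24. Stack: [2, 24]
COMPARE_OP bool(<=) → 2 vs 24 = True. Stack: [True]
POP_JUMP_IF_FALSE → pop True; no jump. Stack: []
LOAD_FAST c → push 24. Stack: [24]
LOAD_CONST → push 3. Stack: [24, 3]
BINARY_OP - → 24 - 3 = 21. Stack: [21]
LOAD_FAST_LOAD_FAST s,a → push 54,27. Stack: [21, 54, 27]
BINARY_OP & → 54 & 27 = 18. Stack: [21, 18]
BINARY_OP + → 21 + 18 = 39. Stack: [39]
STORE_FAST z → z=39. Stack: []
LOAD_FAST z → push 39. Stack: [39]
RETURN_VALUE → return 39.

39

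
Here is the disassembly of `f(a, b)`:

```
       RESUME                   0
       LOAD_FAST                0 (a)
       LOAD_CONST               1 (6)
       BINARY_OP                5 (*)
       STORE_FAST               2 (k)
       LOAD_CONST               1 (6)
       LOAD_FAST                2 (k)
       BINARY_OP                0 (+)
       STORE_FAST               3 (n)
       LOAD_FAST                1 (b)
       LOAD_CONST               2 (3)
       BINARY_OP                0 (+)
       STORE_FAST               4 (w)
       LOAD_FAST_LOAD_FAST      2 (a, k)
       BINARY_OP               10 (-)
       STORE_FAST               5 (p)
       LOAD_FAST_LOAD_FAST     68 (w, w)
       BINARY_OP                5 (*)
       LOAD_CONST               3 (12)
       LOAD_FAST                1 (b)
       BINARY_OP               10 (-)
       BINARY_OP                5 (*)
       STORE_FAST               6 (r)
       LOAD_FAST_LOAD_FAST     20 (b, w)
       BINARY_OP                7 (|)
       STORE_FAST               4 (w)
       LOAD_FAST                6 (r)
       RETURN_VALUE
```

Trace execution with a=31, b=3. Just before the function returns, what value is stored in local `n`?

LOAD_FAST a → push 31. Stack: [31]
LOAD_CONST → push 6. Stack: [31, 6]
BINARY_OP * → 31 * 6 = 186. Stack: [186]
STORE_FAST k → k=186. Stack: []
LOAD_CONST → push 6. Stack: [6]
LOAD_FAST k → push 186. Stack: [6, 186]
BINARY_OP + → 6 + 186 = 192. Stack: [192]
STORE_FAST n → n=192. Stack: []
LOAD_FAST b → push 3. Stack: [3]
LOAD_CONST → push 3. Stack: [3, 3]
BINARY_OP + → 3 + 3 = 6. Stack: [6]
STORE_FAST w → w=6. Stack: []
LOAD_FAST_LOAD_FAST a,k → push 31,186. Stack: [31, 186]
BINARY_OP - → 31 - 186 = -155. Stack: [-155]
STORE_FAST p → p=-155. Stack: []
LOAD_FAST_LOAD_FAST w,w → push 6,6. Stack: [6, 6]
BINARY_OP * → 6 * 6 = 36. Stack: [36]
LOAD_CONST → push 12. Stack: [36, 12]
LOAD_FAST b → push 3. Stack: [36, 12, 3]
BINARY_OP - → 12 - 3 = 9. Stack: [36, 9]
BINARY_OP * → 36 * 9 = 324. Stack: [324]
STORE_FAST r → r=324. Stack: []
LOAD_FAST_LOAD_FAST b,w → push 3,6. Stack: [3, 6]
BINARY_OP | → 3 | 6 = 7. Stack: [7]
STORE_FAST w → w=7. Stack: []
LOAD_FAST r → push 324. Stack: [324]
RETURN_VALUE → return 324.

192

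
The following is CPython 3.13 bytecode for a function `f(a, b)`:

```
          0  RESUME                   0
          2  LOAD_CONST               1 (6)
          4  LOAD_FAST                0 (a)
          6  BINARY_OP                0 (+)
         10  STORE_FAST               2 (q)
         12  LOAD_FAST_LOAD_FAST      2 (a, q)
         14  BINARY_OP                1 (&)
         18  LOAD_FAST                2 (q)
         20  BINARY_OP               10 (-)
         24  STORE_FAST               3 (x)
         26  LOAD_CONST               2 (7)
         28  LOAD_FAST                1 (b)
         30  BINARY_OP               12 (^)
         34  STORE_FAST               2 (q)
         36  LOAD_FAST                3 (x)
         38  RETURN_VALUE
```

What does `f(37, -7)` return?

-10

LOAD_CONST → push 6. Stack: [6]
LOAD_FAST a → push 37. Stack: [6, 37]
BINARY_OP + → 6 + 37 = 43. Stack: [43]
STORE_FAST q → q=43. Stack: []
LOAD_FAST_LOAD_FAST a,q → push 37,43. Stack: [37, 43]
BINARY_OP & → 37 & 43 = 33. Stack: [33]
LOAD_FAST q → push 43. Stack: [33, 43]
BINARY_OP - → 33 - 43 = -10. Stack: [-10]
STORE_FAST x → x=-10. Stack: []
LOAD_CONST → push 7. Stack: [7]
LOAD_FAST b → push -7. Stack: [7, -7]
BINARY_OP ^ → 7 ^ -7 = -2. Stack: [-2]
STORE_FAST q → q=-2. Stack: []
LOAD_FAST x → push -10. Stack: [-10]
RETURN_VALUE → return -10.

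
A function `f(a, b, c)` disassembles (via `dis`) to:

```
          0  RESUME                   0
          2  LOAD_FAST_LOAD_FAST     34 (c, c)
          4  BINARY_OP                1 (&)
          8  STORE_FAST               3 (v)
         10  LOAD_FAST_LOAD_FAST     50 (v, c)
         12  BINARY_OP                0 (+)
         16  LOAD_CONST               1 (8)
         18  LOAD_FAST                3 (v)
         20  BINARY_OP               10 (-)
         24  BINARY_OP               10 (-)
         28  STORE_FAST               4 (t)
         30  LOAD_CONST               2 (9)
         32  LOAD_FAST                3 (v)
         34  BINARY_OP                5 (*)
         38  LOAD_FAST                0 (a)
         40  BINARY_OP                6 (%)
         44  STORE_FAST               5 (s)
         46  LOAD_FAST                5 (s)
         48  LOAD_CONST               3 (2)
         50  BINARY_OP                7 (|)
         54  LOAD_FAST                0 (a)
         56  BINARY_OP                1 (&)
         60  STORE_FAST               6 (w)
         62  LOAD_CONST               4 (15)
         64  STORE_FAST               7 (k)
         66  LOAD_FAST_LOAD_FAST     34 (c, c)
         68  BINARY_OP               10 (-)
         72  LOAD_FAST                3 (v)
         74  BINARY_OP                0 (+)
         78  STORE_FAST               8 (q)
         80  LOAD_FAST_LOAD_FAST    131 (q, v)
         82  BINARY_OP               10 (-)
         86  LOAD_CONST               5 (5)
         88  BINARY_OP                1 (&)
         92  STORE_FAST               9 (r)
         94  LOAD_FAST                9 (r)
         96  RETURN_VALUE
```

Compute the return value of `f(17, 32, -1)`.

0

LOAD_FAST_LOAD_FAST c,c → push -1,-1. Stack: [-1, -1]
BINARY_OP & → -1 & -1 = -1. Stack: [-1]
STORE_FAST v → v=-1. Stack: []
LOAD_FAST_LOAD_FAST v,c → push -1,-1. Stack: [-1, -1]
BINARY_OP + → -1 + -1 = -2. Stack: [-2]
LOAD_CONST → push 8. Stack: [-2, 8]
LOAD_FAST v → push -1. Stack: [-2, 8, -1]
BINARY_OP - → 8 - -1 = 9. Stack: [-2, 9]
BINARY_OP - → -2 - 9 = -11. Stack: [-11]
STORE_FAST t → t=-11. Stack: []
LOAD_CONST → push 9. Stack: [9]
LOAD_FAST v → push -1. Stack: [9, -1]
BINARY_OP * → 9 * -1 = -9. Stack: [-9]
LOAD_FAST a → push 17. Stack: [-9, 17]
BINARY_OP % → -9 % 17 = 8. Stack: [8]
STORE_FAST s → s=8. Stack: []
LOAD_FAST s → push 8. Stack: [8]
LOAD_CONST → push 2. Stack: [8, 2]
BINARY_OP | → 8 | 2 = 10. Stack: [10]
LOAD_FAST a → push 17. Stack: [10, 17]
BINARY_OP & → 10 & 17 = 0. Stack: [0]
STORE_FAST w → w=0. Stack: []
LOAD_CONST → push 15. Stack: [15]
STORE_FAST k → k=15. Stack: []
LOAD_FAST_LOAD_FAST c,c → push -1,-1. Stack: [-1, -1]
BINARY_OP - → -1 - -1 = 0. Stack: [0]
LOAD_FAST v → push -1. Stack: [0, -1]
BINARY_OP + → 0 + -1 = -1. Stack: [-1]
STORE_FAST q → q=-1. Stack: []
LOAD_FAST_LOAD_FAST q,v → push -1,-1. Stack: [-1, -1]
BINARY_OP - → -1 - -1 = 0. Stack: [0]
LOAD_CONST → push 5. Stack: [0, 5]
BINARY_OP & → 0 & 5 = 0. Stack: [0]
STORE_FAST r → r=0. Stack: []
LOAD_FAST r → push 0. Stack: [0]
RETURN_VALUE → return 0.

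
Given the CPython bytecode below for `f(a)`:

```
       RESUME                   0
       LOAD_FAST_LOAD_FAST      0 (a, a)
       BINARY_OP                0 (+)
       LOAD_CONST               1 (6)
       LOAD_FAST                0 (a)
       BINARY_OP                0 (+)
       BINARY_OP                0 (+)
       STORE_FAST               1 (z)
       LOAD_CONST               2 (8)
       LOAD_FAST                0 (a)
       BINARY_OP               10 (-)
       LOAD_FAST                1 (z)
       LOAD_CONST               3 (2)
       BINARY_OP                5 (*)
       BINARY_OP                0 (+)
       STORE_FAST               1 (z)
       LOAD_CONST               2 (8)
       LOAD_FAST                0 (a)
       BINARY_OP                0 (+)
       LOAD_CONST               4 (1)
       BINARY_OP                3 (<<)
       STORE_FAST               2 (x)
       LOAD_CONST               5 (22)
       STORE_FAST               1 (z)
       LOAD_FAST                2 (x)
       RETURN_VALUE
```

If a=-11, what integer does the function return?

-6

LOAD_FAST_LOAD_FAST a,a → push -11,-11. Stack: [-11, -11]
BINARY_OP + → -11 + -11 = -22. Stack: [-22]
LOAD_CONST → push 6. Stack: [-22, 6]
LOAD_FAST a → push -11. Stack: [-22, 6, -11]
BINARY_OP + → 6 + -11 = -5. Stack: [-22, -5]
BINARY_OP + → -22 + -5 = -27. Stack: [-27]
STORE_FAST z → z=-27. Stack: []
LOAD_CONST → push 8. Stack: [8]
LOAD_FAST a → push -11. Stack: [8, -11]
BINARY_OP - → 8 - -11 = 19. Stack: [19]
LOAD_FAST z → push -27. Stack: [19, -27]
LOAD_CONST → push 2. Stack: [19, -27, 2]
BINARY_OP * → -27 * 2 = -54. Stack: [19, -54]
BINARY_OP + → 19 + -54 = -35. Stack: [-35]
STORE_FAST z → z=-35. Stack: []
LOAD_CONST → push 8. Stack: [8]
LOAD_FAST a → push -11. Stack: [8, -11]
BINARY_OP + → 8 + -11 = -3. Stack: [-3]
LOAD_CONST → push 1. Stack: [-3, 1]
BINARY_OP << → -3 << 1 = -6. Stack: [-6]
STORE_FAST x → x=-6. Stack: []
LOAD_CONST → push 22. Stack: [22]
STORE_FAST z → z=22. Stack: []
LOAD_FAST x → push -6. Stack: [-6]
RETURN_VALUE → return -6.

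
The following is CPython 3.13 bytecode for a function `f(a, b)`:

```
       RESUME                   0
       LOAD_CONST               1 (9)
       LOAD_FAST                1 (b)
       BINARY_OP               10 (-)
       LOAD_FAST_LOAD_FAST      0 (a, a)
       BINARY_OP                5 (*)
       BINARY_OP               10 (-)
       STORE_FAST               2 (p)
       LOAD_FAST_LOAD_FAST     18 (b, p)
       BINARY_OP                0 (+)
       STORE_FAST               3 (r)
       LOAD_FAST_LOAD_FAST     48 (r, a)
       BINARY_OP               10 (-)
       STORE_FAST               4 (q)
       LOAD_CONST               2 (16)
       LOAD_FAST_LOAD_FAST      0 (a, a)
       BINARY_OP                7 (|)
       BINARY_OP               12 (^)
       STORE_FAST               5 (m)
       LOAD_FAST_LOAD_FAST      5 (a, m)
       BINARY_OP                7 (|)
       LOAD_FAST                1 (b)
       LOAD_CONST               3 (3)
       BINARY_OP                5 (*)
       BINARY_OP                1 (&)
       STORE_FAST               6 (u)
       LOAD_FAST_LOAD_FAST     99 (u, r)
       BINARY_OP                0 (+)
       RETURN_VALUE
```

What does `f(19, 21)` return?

LOAD_CONST → push 9. Stack: [9]
LOAD_FAST b → push 21. Stack: [9, 21]
BINARY_OP - → 9 - 21 = -12. Stack: [-12]
LOAD_FAST_LOAD_FAST a,a → push 19,19. Stack: [-12, 19, 19]
BINARY_OP * → 19 * 19 = 361. Stack: [-12, 361]
BINARY_OP - → -12 - 361 = -373. Stack: [-373]
STORE_FAST p → p=-373. Stack: []
LOAD_FAST_LOAD_FAST b,p → push 21,-373. Stack: [21, -373]
BINARY_OP + → 21 + -373 = -352. Stack: [-352]
STORE_FAST r → r=-352. Stack: []
LOAD_FAST_LOAD_FAST r,a → push -352,19. Stack: [-352, 19]
BINARY_OP - → -352 - 19 = -371. Stack: [-371]
STORE_FAST q → q=-371. Stack: []
LOAD_CONST → push 16. Stack: [16]
LOAD_FAST_LOAD_FAST a,a → push 19,19. Stack: [16, 19, 19]
BINARY_OP | → 19 | 19 = 19. Stack: [16, 19]
BINARY_OP ^ → 16 ^ 19 = 3. Stack: [3]
STORE_FAST m → m=3. Stack: []
LOAD_FAST_LOAD_FAST a,m → push 19,3. Stack: [19, 3]
BINARY_OP | → 19 | 3 = 19. Stack: [19]
LOAD_FAST b → push 21. Stack: [19, 21]
LOAD_CONST → push 3. Stack: [19, 21, 3]
BINARY_OP * → 21 * 3 = 63. Stack: [19, 63]
BINARY_OP & → 19 & 63 = 19. Stack: [19]
STORE_FAST u → u=19. Stack: []
LOAD_FAST_LOAD_FAST u,r → push 19,-352. Stack: [19, -352]
BINARY_OP + → 19 + -352 = -333. Stack: [-333]
RETURN_VALUE → return -333.

-333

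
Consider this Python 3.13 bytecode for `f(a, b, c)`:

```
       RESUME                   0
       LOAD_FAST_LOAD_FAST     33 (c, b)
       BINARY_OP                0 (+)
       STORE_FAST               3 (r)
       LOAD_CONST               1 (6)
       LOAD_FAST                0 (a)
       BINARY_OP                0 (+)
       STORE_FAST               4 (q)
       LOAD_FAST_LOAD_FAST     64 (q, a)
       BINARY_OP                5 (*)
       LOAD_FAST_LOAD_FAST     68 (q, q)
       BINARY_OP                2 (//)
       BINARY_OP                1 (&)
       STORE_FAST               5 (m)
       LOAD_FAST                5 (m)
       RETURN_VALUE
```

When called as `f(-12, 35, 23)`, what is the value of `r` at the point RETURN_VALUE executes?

LOAD_FAST_LOAD_FAST c,b → push 23,35. Stack: [23, 35]
BINARY_OP + → 23 + 35 = 58. Stack: [58]
STORE_FAST r → r=58. Stack: []
LOAD_CONST → push 6. Stack: [6]
LOAD_FAST a → push -12. Stack: [6, -12]
BINARY_OP + → 6 + -12 = -6. Stack: [-6]
STORE_FAST q → q=-6. Stack: []
LOAD_FAST_LOAD_FAST q,a → push -6,-12. Stack: [-6, -12]
BINARY_OP * → -6 * -12 = 72. Stack: [72]
LOAD_FAST_LOAD_FAST q,q → push -6,-6. Stack: [72, -6, -6]
BINARY_OP // → -6 // -6 = 1. Stack: [72, 1]
BINARY_OP & → 72 & 1 = 0. Stack: [0]
STORE_FAST m → m=0. Stack: []
LOAD_FAST m → push 0. Stack: [0]
RETURN_VALUE → return 0.

58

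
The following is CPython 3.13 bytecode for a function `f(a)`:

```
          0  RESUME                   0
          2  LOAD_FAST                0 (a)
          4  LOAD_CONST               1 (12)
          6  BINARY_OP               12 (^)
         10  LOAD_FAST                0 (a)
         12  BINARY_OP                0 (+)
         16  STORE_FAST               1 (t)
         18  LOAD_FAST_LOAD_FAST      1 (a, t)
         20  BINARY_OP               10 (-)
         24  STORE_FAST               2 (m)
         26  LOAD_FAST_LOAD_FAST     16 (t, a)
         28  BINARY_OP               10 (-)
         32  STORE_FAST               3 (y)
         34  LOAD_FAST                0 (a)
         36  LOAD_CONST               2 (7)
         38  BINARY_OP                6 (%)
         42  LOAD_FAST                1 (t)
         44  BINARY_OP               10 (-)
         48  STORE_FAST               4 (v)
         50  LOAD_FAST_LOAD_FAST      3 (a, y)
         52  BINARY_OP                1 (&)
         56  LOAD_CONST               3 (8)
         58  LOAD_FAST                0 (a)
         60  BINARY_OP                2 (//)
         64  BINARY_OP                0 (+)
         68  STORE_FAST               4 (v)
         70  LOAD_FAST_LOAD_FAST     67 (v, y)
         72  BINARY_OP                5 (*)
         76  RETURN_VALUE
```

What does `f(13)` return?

1

LOAD_FAST a → push 13. Stack: [13]
LOAD_CONST → push 12. Stack: [13, 12]
BINARY_OP ^ → 13 ^ 12 = 1. Stack: [1]
LOAD_FAST a → push 13. Stack: [1, 13]
BINARY_OP + → 1 + 13 = 14. Stack: [14]
STORE_FAST t → t=14. Stack: []
LOAD_FAST_LOAD_FAST a,t → push 13,14. Stack: [13, 14]
BINARY_OP - → 13 - 14 = -1. Stack: [-1]
STORE_FAST m → m=-1. Stack: []
LOAD_FAST_LOAD_FAST t,a → push 14,13. Stack: [14, 13]
BINARY_OP - → 14 - 13 = 1. Stack: [1]
STORE_FAST y → y=1. Stack: []
LOAD_FAST a → push 13. Stack: [13]
LOAD_CONST → push 7. Stack: [13, 7]
BINARY_OP % → 13 % 7 = 6. Stack: [6]
LOAD_FAST t → push 14. Stack: [6, 14]
BINARY_OP - → 6 - 14 = -8. Stack: [-8]
STORE_FAST v → v=-8. Stack: []
LOAD_FAST_LOAD_FAST a,y → push 13,1. Stack: [13, 1]
BINARY_OP & → 13 & 1 = 1. Stack: [1]
LOAD_CONST → push 8. Stack: [1, 8]
LOAD_FAST a → push 13. Stack: [1, 8, 13]
BINARY_OP // → 8 // 13 = 0. Stack: [1, 0]
BINARY_OP + → 1 + 0 = 1. Stack: [1]
STORE_FAST v → v=1. Stack: []
LOAD_FAST_LOAD_FAST v,y → push 1,1. Stack: [1, 1]
BINARY_OP * → 1 * 1 = 1. Stack: [1]
RETURN_VALUE → return 1.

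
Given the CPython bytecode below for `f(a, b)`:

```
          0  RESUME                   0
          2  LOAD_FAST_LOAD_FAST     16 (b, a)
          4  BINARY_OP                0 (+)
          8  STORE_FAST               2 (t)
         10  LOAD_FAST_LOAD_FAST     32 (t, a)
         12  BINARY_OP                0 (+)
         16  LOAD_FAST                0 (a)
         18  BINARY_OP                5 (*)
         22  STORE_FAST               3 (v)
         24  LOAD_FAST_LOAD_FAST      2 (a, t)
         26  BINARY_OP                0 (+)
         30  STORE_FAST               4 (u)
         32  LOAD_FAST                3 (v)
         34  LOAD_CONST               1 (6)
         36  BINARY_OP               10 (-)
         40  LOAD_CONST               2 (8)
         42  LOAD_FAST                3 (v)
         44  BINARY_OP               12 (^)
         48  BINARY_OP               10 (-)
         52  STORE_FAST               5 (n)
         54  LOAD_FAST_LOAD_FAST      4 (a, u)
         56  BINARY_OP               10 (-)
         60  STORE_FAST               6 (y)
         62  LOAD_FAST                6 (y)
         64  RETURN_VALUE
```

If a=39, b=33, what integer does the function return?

-72

LOAD_FAST_LOAD_FAST b,a → push 33,39. Stack: [33, 39]
BINARY_OP + → 33 + 39 = 72. Stack: [72]
STORE_FAST t → t=72. Stack: []
LOAD_FAST_LOAD_FAST t,a → push 72,39. Stack: [72, 39]
BINARY_OP + → 72 + 39 = 111. Stack: [111]
LOAD_FAST a → push 39. Stack: [111, 39]
BINARY_OP * → 111 * 39 = 4329. Stack: [4329]
STORE_FAST v → v=4329. Stack: []
LOAD_FAST_LOAD_FAST a,t → push 39,72. Stack: [39, 72]
BINARY_OP + → 39 + 72 = 111. Stack: [111]
STORE_FAST u → u=111. Stack: []
LOAD_FAST v → push 4329. Stack: [4329]
LOAD_CONST → push 6. Stack: [4329, 6]
BINARY_OP - → 4329 - 6 = 4323. Stack: [4323]
LOAD_CONST → push 8. Stack: [4323, 8]
LOAD_FAST v → push 4329. Stack: [4323, 8, 4329]
BINARY_OP ^ → 8 ^ 4329 = 4321. Stack: [4323, 4321]
BINARY_OP - → 4323 - 4321 = 2. Stack: [2]
STORE_FAST n → n=2. Stack: []
LOAD_FAST_LOAD_FAST a,u → push 39,111. Stack: [39, 111]
BINARY_OP - → 39 - 111 = -72. Stack: [-72]
STORE_FAST y → y=-72. Stack: []
LOAD_FAST y → push -72. Stack: [-72]
RETURN_VALUE → return -72.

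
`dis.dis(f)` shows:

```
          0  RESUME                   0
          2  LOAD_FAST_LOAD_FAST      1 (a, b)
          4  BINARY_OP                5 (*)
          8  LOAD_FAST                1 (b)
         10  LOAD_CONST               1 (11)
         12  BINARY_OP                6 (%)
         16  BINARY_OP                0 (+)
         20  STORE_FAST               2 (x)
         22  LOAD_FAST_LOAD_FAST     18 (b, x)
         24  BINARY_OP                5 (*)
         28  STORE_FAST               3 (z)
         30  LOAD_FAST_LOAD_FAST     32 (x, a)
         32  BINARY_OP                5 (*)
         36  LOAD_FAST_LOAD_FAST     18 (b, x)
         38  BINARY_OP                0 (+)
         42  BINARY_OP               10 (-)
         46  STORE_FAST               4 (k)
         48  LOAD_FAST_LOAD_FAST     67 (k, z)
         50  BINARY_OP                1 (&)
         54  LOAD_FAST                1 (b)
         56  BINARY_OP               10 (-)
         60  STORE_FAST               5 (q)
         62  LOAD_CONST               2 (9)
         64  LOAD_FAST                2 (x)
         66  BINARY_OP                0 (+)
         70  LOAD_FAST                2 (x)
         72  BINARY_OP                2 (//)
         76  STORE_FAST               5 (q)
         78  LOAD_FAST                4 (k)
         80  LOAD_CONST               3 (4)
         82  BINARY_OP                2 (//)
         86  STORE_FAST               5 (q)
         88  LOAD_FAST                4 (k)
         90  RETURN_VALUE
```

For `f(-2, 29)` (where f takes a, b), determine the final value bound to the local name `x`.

LOAD_FAST_LOAD_FAST a,b → push -2,29. Stack: [-2, 29]
BINARY_OP * → -2 * 29 = -58. Stack: [-58]
LOAD_FAST b → push 29. Stack: [-58, 29]
LOAD_CONST → push 11. Stack: [-58, 29, 11]
BINARY_OP % → 29 % 11 = 7. Stack: [-58, 7]
BINARY_OP + → -58 + 7 = -51. Stack: [-51]
STORE_FAST x → x=-51. Stack: []
LOAD_FAST_LOAD_FAST b,x → push 29,-51. Stack: [29, -51]
BINARY_OP * → 29 * -51 = -1479. Stack: [-1479]
STORE_FAST z → z=-1479. Stack: []
LOAD_FAST_LOAD_FAST x,a → push -51,-2. Stack: [-51, -2]
BINARY_OP * → -51 * -2 = 102. Stack: [102]
LOAD_FAST_LOAD_FAST b,x → push 29,-51. Stack: [102, 29, -51]
BINARY_OP + → 29 + -51 = -22. Stack: [102, -22]
BINARY_OP - → 102 - -22 = 124. Stack: [124]
STORE_FAST k → k=124. Stack: []
LOAD_FAST_LOAD_FAST k,z → push 124,-1479. Stack: [124, -1479]
BINARY_OP & → 124 & -1479 = 56. Stack: [56]
LOAD_FAST b → push 29. Stack: [56, 29]
BINARY_OP - → 56 - 29 = 27. Stack: [27]
STORE_FAST q → q=27. Stack: []
LOAD_CONST → push 9. Stack: [9]
LOAD_FAST x → push -51. Stack: [9, -51]
BINARY_OP + → 9 + -51 = -42. Stack: [-42]
LOAD_FAST x → push -51. Stack: [-42, -51]
BINARY_OP // → -42 // -51 = 0. Stack: [0]
STORE_FAST q → q=0. Stack: []
LOAD_FAST k → push 124. Stack: [124]
LOAD_CONST → push 4. Stack: [124, 4]
BINARY_OP // → 124 // 4 = 31. Stack: [31]
STORE_FAST q → q=31. Stack: []
LOAD_FAST k → push 124. Stack: [124]
RETURN_VALUE → return 124.

-51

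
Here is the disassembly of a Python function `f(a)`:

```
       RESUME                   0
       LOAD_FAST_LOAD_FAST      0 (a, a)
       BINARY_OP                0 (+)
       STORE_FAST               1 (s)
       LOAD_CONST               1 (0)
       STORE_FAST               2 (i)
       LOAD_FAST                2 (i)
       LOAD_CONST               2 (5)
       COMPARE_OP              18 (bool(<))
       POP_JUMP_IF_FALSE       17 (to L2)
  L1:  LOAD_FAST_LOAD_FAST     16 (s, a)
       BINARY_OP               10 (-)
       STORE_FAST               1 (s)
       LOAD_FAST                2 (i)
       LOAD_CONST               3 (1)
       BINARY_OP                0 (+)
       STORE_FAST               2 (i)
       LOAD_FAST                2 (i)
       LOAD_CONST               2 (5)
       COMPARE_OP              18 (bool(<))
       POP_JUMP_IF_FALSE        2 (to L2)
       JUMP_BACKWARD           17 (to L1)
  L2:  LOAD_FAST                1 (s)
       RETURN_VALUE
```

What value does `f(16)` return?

-48

LOAD_FAST_LOAD_FAST a,a → push 16,16
BINARY_OP + → 16 + 16 = 32
STORE_FAST s → s=32
LOAD_CONST → push 0
STORE_FAST i → i=0
LOAD_FAST i → push 0
LOAD_CONST → push 5
COMPARE_OP bool(<) → 0 vs 5 = True
POP_JUMP_IF_FALSE → pop True; no jump
LOAD_FAST_LOAD_FAST s,a → push 32,16
BINARY_OP - → 32 - 16 = 16
STORE_FAST s → s=16
LOAD_FAST i → push 0
LOAD_CONST → push 1
BINARY_OP + → 0 + 1 = 1
STORE_FAST i → i=1
LOAD_FAST i → push 1
LOAD_CONST → push 5
COMPARE_OP bool(<) → 1 vs 5 = True
POP_JUMP_IF_FALSE → pop True; no jump
LOAD_FAST_LOAD_FAST s,a → push 16,16
BINARY_OP - → 16 - 16 = 0
STORE_FAST s → s=0
LOAD_FAST i → push 1
LOAD_CONST → push 1
BINARY_OP + → 1 + 1 = 2
STORE_FAST i → i=2
LOAD_FAST i → push 2
LOAD_CONST → push 5
COMPARE_OP bool(<) → 2 vs 5 = True
POP_JUMP_IF_FALSE → pop True; no jump
LOAD_FAST_LOAD_FAST s,a → push 0,16
BINARY_OP - → 0 - 16 = -16
STORE_FAST s → s=-16
LOAD_FAST i → push 2
LOAD_CONST → push 1
BINARY_OP + → 2 + 1 = 3
STORE_FAST i → i=3
LOAD_FAST i → push 3
LOAD_CONST → push 5
COMPARE_OP bool(<) → 3 vs 5 = True
POP_JUMP_IF_FALSE → pop True; no jump
LOAD_FAST_LOAD_FAST s,a → push -16,16
BINARY_OP - → -16 - 16 = -32
STORE_FAST s → s=-32
LOAD_FAST i → push 3
LOAD_CONST → push 1
BINARY_OP + → 3 + 1 = 4
STORE_FAST i → i=4
LOAD_FAST i → push 4
LOAD_CONST → push 5
COMPARE_OP bool(<) → 4 vs 5 = True
POP_JUMP_IF_FALSE → pop True; no jump
LOAD_FAST_LOAD_FAST s,a → push -32,16
BINARY_OP - → -32 - 16 = -48
STORE_FAST s → s=-48
LOAD_FAST i → push 4
LOAD_CONST → push 1
BINARY_OP + → 4 + 1 = 5
STORE_FAST i → i=5
LOAD_FAST i → push 5
LOAD_CONST → push 5
COMPARE_OP bool(<) → 5 vs 5 = False
POP_JUMP_IF_FALSE → pop False; jump
LOAD_FAST s → push -48
RETURN_VALUE → return -48.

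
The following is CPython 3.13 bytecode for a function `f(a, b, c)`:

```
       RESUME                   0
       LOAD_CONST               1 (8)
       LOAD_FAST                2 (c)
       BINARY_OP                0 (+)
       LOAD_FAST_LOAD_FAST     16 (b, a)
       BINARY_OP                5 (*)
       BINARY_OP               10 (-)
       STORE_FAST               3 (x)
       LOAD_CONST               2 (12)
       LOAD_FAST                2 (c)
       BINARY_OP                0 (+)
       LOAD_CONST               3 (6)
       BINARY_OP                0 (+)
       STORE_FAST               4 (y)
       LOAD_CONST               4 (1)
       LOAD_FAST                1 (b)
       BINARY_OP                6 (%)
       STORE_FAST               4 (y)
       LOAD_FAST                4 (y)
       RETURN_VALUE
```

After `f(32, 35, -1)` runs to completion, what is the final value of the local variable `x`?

LOAD_CONST → push 8. Stack: [8]
LOAD_FAST c → push -1. Stack: [8, -1]
BINARY_OP + → 8 + -1 = 7. Stack: [7]
LOAD_FAST_LOAD_FAST b,a → push 35,32. Stack: [7, 35, 32]
BINARY_OP * → 35 * 32 = 1120. Stack: [7, 1120]
BINARY_OP - → 7 - 1120 = -1113. Stack: [-1113]
STORE_FAST x → x=-1113. Stack: []
LOAD_CONST → push 12. Stack: [12]
LOAD_FAST c → push -1. Stack: [12, -1]
BINARY_OP + → 12 + -1 = 11. Stack: [11]
LOAD_CONST → push 6. Stack: [11, 6]
BINARY_OP + → 11 + 6 = 17. Stack: [17]
STORE_FAST y → y=17. Stack: []
LOAD_CONST → push 1. Stack: [1]
LOAD_FAST b → push 35. Stack: [1, 35]
BINARY_OP % → 1 % 35 = 1. Stack: [1]
STORE_FAST y → y=1. Stack: []
LOAD_FAST y → push 1. Stack: [1]
RETURN_VALUE → return 1.

-1113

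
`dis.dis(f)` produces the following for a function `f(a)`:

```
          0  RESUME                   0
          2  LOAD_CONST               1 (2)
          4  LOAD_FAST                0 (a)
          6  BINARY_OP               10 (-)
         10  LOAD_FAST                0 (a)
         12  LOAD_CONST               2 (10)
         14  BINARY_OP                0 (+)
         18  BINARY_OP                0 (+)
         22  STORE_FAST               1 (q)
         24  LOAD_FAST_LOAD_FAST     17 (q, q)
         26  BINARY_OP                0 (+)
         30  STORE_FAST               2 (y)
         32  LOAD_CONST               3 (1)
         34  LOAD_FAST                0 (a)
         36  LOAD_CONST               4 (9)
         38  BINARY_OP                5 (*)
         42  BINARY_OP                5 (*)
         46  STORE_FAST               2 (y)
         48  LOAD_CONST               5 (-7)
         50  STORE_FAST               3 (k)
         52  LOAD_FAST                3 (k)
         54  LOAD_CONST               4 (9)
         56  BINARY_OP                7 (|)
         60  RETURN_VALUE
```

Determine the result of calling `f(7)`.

-7

LOAD_CONST → push 2. Stack: [2]
LOAD_FAST a → push 7. Stack: [2, 7]
BINARY_OP - → 2 - 7 = -5. Stack: [-5]
LOAD_FAST a → push 7. Stack: [-5, 7]
LOAD_CONST → push 10. Stack: [-5, 7, 10]
BINARY_OP + → 7 + 10 = 17. Stack: [-5, 17]
BINARY_OP + → -5 + 17 = 12. Stack: [12]
STORE_FAST q → q=12. Stack: []
LOAD_FAST_LOAD_FAST q,q → push 12,12. Stack: [12, 12]
BINARY_OP + → 12 + 12 = 24. Stack: [24]
STORE_FAST y → y=24. Stack: []
LOAD_CONST → push 1. Stack: [1]
LOAD_FAST a → push 7. Stack: [1, 7]
LOAD_CONST → push 9. Stack: [1, 7, 9]
BINARY_OP * → 7 * 9 = 63. Stack: [1, 63]
BINARY_OP * → 1 * 63 = 63. Stack: [63]
STORE_FAST y → y=63. Stack: []
LOAD_CONST → push -7. Stack: [-7]
STORE_FAST k → k=-7. Stack: []
LOAD_FAST k → push -7. Stack: [-7]
LOAD_CONST → push 9. Stack: [-7, 9]
BINARY_OP | → -7 | 9 = -7. Stack: [-7]
RETURN_VALUE → return -7.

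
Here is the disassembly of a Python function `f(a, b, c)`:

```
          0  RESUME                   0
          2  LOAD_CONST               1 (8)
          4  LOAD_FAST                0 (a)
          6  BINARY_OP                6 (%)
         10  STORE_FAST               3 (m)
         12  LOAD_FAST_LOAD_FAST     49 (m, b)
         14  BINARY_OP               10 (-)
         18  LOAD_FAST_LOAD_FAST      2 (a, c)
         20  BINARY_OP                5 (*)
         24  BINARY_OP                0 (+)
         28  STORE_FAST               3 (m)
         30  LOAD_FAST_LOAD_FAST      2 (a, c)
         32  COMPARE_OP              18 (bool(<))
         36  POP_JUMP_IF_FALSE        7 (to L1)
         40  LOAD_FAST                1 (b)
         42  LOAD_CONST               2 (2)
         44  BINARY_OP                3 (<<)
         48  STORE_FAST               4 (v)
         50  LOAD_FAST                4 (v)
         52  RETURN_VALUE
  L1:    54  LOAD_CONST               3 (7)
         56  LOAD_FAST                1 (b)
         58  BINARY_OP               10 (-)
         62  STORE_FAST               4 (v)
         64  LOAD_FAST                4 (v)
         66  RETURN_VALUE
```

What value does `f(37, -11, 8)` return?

18

LOAD_CONST → push 8. Stack: [8]
LOAD_FAST a → push 37. Stack: [8, 37]
BINARY_OP % → 8 % 37 = 8. Stack: [8]
STORE_FAST m → m=8. Stack: []
LOAD_FAST_LOAD_FAST m,b → push 8,-11. Stack: [8, -11]
BINARY_OP - → 8 - -11 = 19. Stack: [19]
LOAD_FAST_LOAD_FAST a,c → push 37,8. Stack: [19, 37, 8]
BINARY_OP * → 37 * 8 = 296. Stack: [19, 296]
BINARY_OP + → 19 + 296 = 315. Stack: [315]
STORE_FAST m → m=315. Stack: []
LOAD_FAST_LOAD_FAST a,c → push 37,8. Stack: [37, 8]
COMPARE_OP bool(<) → 37 vs 8 = False. Stack: [False]
POP_JUMP_IF_FALSE → pop False; jump. Stack: []
LOAD_CONST → push 7. Stack: [7]
LOAD_FAST b → push -11. Stack: [7, -11]
BINARY_OP - → 7 - -11 = 18. Stack: [18]
STORE_FAST v → v=18. Stack: []
LOAD_FAST v → push 18. Stack: [18]
RETURN_VALUE → return 18.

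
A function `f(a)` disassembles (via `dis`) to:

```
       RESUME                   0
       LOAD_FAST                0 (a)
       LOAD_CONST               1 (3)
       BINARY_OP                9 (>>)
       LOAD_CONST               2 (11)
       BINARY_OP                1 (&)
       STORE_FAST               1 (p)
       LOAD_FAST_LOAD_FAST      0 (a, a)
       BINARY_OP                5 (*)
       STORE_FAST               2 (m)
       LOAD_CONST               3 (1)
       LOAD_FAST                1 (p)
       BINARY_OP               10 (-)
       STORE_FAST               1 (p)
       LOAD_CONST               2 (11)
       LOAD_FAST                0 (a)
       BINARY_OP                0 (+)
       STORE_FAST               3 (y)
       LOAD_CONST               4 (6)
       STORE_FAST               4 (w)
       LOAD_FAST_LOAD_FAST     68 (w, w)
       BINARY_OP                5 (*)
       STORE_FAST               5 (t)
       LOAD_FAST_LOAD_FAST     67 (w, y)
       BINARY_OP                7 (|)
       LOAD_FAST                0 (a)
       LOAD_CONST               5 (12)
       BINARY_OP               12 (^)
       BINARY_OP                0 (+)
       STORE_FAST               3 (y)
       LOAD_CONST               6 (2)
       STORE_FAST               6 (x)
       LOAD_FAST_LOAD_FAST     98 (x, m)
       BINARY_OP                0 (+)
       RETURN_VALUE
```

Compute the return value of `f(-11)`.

123

LOAD_FAST a → push -11. Stack: [-11]
LOAD_CONST → push 3. Stack: [-11, 3]
BINARY_OP >> → -11 >> 3 = -2. Stack: [-2]
LOAD_CONST → push 11. Stack: [-2, 11]
BINARY_OP & → -2 & 11 = 10. Stack: [10]
STORE_FAST p → p=10. Stack: []
LOAD_FAST_LOAD_FAST a,a → push -11,-11. Stack: [-11, -11]
BINARY_OP * → -11 * -11 = 121. Stack: [121]
STORE_FAST m → m=121. Stack: []
LOAD_CONST → push 1. Stack: [1]
LOAD_FAST p → push 10. Stack: [1, 10]
BINARY_OP - → 1 - 10 = -9. Stack: [-9]
STORE_FAST p → p=-9. Stack: []
LOAD_CONST → push 11. Stack: [11]
LOAD_FAST a → push -11. Stack: [11, -11]
BINARY_OP + → 11 + -11 = 0. Stack: [0]
STORE_FAST y → y=0. Stack: []
LOAD_CONST → push 6. Stack: [6]
STORE_FAST w → w=6. Stack: []
LOAD_FAST_LOAD_FAST w,w → push 6,6. Stack: [6, 6]
BINARY_OP * → 6 * 6 = 36. Stack: [36]
STORE_FAST t → t=36. Stack: []
LOAD_FAST_LOAD_FAST w,y → push 6,0. Stack: [6, 0]
BINARY_OP | → 6 | 0 = 6. Stack: [6]
LOAD_FAST a → push -11. Stack: [6, -11]
LOAD_CONST → push 12. Stack: [6, -11, 12]
BINARY_OP ^ → -11 ^ 12 = -7. Stack: [6, -7]
BINARY_OP + → 6 + -7 = -1. Stack: [-1]
STORE_FAST y → y=-1. Stack: []
LOAD_CONST → push 2. Stack: [2]
STORE_FAST x → x=2. Stack: []
LOAD_FAST_LOAD_FAST x,m → push 2,121. Stack: [2, 121]
BINARY_OP + → 2 + 121 = 123. Stack: [123]
RETURN_VALUE → return 123.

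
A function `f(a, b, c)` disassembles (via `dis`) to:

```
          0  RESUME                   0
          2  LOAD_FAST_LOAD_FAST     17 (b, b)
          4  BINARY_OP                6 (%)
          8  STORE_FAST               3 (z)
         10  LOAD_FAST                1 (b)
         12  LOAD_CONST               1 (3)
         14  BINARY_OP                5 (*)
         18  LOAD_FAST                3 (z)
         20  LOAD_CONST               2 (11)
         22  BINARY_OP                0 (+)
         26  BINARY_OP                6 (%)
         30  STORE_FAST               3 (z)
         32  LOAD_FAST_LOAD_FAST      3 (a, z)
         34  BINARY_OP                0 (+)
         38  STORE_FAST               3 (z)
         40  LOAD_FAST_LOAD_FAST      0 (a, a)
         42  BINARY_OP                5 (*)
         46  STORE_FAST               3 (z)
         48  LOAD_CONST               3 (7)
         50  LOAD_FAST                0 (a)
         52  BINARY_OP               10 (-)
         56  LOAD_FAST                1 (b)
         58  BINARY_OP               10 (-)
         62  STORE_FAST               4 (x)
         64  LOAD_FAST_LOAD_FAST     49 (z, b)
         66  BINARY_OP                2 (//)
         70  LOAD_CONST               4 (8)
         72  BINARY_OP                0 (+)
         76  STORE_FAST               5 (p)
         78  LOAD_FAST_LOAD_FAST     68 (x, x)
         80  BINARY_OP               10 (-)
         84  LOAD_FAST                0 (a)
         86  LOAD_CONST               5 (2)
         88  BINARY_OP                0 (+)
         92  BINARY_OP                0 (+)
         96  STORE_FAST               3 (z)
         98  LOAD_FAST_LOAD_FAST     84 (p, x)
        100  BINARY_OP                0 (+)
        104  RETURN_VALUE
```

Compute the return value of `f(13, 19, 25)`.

-9

LOAD_FAST_LOAD_FAST b,b → push 19,19. Stack: [19, 19]
BINARY_OP % → 19 % 19 = 0. Stack: [0]
STORE_FAST z → z=0. Stack: []
LOAD_FAST b → push 19. Stack: [19]
LOAD_CONST → push 3. Stack: [19, 3]
BINARY_OP * → 19 * 3 = 57. Stack: [57]
LOAD_FAST z → push 0. Stack: [57, 0]
LOAD_CONST → push 11. Stack: [57, 0, 11]
BINARY_OP + → 0 + 11 = 11. Stack: [57, 11]
BINARY_OP % → 57 % 11 = 2. Stack: [2]
STORE_FAST z → z=2. Stack: []
LOAD_FAST_LOAD_FAST a,z → push 13,2. Stack: [13, 2]
BINARY_OP + → 13 + 2 = 15. Stack: [15]
STORE_FAST z → z=15. Stack: []
LOAD_FAST_LOAD_FAST a,a → push 13,13. Stack: [13, 13]
BINARY_OP * → 13 * 13 = 169. Stack: [169]
STORE_FAST z → z=169. Stack: []
LOAD_CONST → push 7. Stack: [7]
LOAD_FAST a → push 13. Stack: [7, 13]
BINARY_OP - → 7 - 13 = -6. Stack: [-6]
LOAD_FAST b → push 19. Stack: [-6, 19]
BINARY_OP - → -6 - 19 = -25. Stack: [-25]
STORE_FAST x → x=-25. Stack: []
LOAD_FAST_LOAD_FAST z,b → push 169,19. Stack: [169, 19]
BINARY_OP // → 169 // 19 = 8. Stack: [8]
LOAD_CONST → push 8. Stack: [8, 8]
BINARY_OP + → 8 + 8 = 16. Stack: [16]
STORE_FAST p → p=16. Stack: []
LOAD_FAST_LOAD_FAST x,x → push -25,-25. Stack: [-25, -25]
BINARY_OP - → -25 - -25 = 0. Stack: [0]
LOAD_FAST a → push 13. Stack: [0, 13]
LOAD_CONST → push 2. Stack: [0, 13, 2]
BINARY_OP + → 13 + 2 = 15. Stack: [0, 15]
BINARY_OP + → 0 + 15 = 15. Stack: [15]
STORE_FAST z → z=15. Stack: []
LOAD_FAST_LOAD_FAST p,x → push 16,-25. Stack: [16, -25]
BINARY_OP + → 16 + -25 = -9. Stack: [-9]
RETURN_VALUE → return -9.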